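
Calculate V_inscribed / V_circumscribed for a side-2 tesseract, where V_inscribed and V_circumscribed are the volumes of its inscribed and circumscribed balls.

The radii are 2/2 and 2√4/2, so the volume ratio is (1/√4)^4 = 4^{-4/2} ≈ 0.0625.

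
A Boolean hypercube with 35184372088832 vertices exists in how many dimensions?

The n-cube has 2^n vertices, and 35184372088832 = 2^45, so n = 45.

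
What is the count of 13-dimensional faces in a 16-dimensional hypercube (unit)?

An n-cube has C(n,k)·2^(n-k) k-faces. Here C(16,13)·2^3 = 560·8 = 4480.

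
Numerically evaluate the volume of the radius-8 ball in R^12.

V_12(8) = π^(12/2) · (8)^12 / Γ(12/2 + 1) = 4294967296·π^6/45 ≈ 9.17586e+10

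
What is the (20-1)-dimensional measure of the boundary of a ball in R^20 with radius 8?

|∂B_20(8)| = 2251799813685248·π^10/2835 ≈ 7.43833e+16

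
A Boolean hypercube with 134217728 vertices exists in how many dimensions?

The n-cube has 2^n vertices, and 134217728 = 2^27, so n = 27.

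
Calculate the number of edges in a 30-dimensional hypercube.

An n-cube has n·2^(n-1) edges. With n = 30: 30·536870912 = 16106127360.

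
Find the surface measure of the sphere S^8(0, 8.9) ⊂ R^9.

The surface area of an n-ball is 2π^(n/2) r^(n-1) / Γ(n/2). For n=9, r=8.9: 1.16864e+09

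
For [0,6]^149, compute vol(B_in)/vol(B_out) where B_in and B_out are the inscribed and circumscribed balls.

V_in/V_out = n^(-n/2) = 149^(-149/2) ≈ 1.25205e-162.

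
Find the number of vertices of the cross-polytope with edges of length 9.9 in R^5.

An n-cross-polytope has 2^(k+1)·C(n,k+1) k-faces. Here 2^1·C(5,1) = 2·5 = 10.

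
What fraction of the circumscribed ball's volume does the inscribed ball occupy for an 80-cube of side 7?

V_in/V_out = n^(-n/2) = 80^(-80/2) ≈ 7.52316e-77.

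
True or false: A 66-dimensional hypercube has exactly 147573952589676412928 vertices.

False. The 66-cube has 2^66 = 73786976294838206464 vertices.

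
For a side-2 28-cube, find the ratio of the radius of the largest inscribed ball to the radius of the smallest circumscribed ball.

Ratio = (s/2)/(s√28/2) = 28^(-1/2) ≈ 0.188982.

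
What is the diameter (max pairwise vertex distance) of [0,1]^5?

The space diagonal of an n-cube of side s is s√n. Here 1·√5 ≈ 2.23607.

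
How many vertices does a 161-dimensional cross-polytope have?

The vertices are ±e_1, ..., ±e_161, so there are 2·161 = 322.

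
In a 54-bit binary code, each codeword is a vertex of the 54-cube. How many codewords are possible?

Each vertex is a binary string of length 54, so there are 2^54 = 18014398509481984.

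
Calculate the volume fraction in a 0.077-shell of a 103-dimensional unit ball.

V(inner)/V(outer) = ((1-0.077)/1)^103 ≈ 0.0002605, so the shell fraction is 0.99974.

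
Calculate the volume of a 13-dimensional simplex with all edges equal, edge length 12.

Volume = 12^13 · √(14/2^13) / 13! ≈ 710.305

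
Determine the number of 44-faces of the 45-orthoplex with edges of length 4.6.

An n-cross-polytope has 2^(k+1)·C(n,k+1) k-faces. Here 2^45·C(45,45) = 35184372088832·1 = 35184372088832.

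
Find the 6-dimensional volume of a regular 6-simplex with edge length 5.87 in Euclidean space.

Volume = 5.87^6 · √(7/2^6) / 6! ≈ 18.7912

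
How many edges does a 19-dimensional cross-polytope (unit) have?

Each 1-face is the convex hull of 2 vertices, one chosen as ±e_i from each of 2 distinct axes: 2^2·C(19,2) = 684.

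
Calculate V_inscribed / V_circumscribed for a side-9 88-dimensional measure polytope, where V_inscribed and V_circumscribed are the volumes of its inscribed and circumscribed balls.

V_in / V_out = (r_in/r_out)^88 = (1/√88)^88 = 88^(-88/2) ≈ 2.7718e-86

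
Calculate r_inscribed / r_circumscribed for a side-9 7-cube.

For an n-cube of any side s, the inradius is s/2 and the circumradius is s√n/2, so the ratio is 1/√7 ≈ 0.377964.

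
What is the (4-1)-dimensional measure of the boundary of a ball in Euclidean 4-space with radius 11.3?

|∂B_4(11.3)| ≈ 28481.6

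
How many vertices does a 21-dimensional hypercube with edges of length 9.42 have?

Number of vertices = 2^21 = 2097152.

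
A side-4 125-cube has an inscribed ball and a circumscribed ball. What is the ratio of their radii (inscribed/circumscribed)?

Ratio = (s/2)/(s√125/2) = 125^(-1/2) ≈ 0.0894427.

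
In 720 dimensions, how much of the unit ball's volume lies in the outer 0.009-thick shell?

V(inner)/V(outer) = ((1-0.009)/1)^720 ≈ 0.001489, so the shell fraction is 0.998511.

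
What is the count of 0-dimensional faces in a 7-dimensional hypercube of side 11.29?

An n-cube has C(n,k)·2^(n-k) k-faces. Here C(7,0)·2^7 = 1·128 = 128.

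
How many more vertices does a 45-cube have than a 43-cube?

The 45-cube has 2^45 = 35184372088832 vertices. The 43-cube has 2^43 = 8796093022208 vertices. Difference: 35184372088832 - 8796093022208 = 26388279066624.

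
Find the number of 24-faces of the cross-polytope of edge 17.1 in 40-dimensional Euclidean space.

An n-cross-polytope has 2^(k+1)·C(n,k+1) k-faces. Here 2^25·C(40,25) = 33554432·40225345056 = 1349738605358088192.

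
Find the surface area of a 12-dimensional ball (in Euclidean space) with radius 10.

S = n·V_n(r)/r = 12·V_12(10)/10 (volume-to-surface relation), giving 5000000000·π^6/3 ≈ 1.60232e+12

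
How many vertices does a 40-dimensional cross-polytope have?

An n-cross-polytope has 2n vertices; here n = 40, giving 80.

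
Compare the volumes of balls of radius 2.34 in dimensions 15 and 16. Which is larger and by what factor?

V_15(2.34) ≈ 131725, V_16(2.34) ≈ 190166. The 16-ball is larger by a factor of 1.444.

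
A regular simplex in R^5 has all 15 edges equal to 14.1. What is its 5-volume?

Volume = 14.1^5 · √(6/2^5) / 5! ≈ 2011.01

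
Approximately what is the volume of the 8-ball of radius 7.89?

V_8(7.89) = π^(8/2) · (7.89)^8 / Γ(8/2 + 1) ≈ 6.09543e+07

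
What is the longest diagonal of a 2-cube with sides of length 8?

Diagonal = √2 · 8 ≈ 11.3137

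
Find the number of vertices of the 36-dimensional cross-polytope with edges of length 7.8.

The 36-dimensional cross-polytope has 2n = 2·36 = 72 vertices.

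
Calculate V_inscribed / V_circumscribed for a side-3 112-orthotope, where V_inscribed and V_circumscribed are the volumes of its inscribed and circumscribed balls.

V_in / V_out = (r_in/r_out)^112 = (1/√112)^112 = 112^(-112/2) ≈ 1.75304e-115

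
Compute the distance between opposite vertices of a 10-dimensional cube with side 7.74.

The space diagonal of an n-cube of side s is s√n. Here 7.74·√10 ≈ 24.476.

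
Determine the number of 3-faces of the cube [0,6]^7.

Number of 3-faces = C(7,3) · 2^(7-3) = 35 · 16 = 560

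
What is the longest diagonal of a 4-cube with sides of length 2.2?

The space diagonal of an n-cube of side s is s√n. Here 2.2·√4 = 4.4.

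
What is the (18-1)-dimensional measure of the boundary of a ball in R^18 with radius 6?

S_18(6) = 2·π^(18/2)·(6)^17 / Γ(18/2) = 29386561536·π^9/35 ≈ 2.50282e+13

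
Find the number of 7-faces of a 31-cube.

f_7(31-cube) = (31 choose 7) · 2^24 = 44116947763200.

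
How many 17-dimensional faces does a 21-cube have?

f_17(21-cube) = (21 choose 17) · 2^4 = 95760.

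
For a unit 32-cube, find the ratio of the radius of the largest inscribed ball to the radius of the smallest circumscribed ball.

r_in / r_out = (1/2) / (1√32/2) = 1/√32 ≈ 0.176777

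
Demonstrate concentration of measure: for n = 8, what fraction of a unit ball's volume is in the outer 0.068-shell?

1 - (1-0.068)^8 ≈ 0.430718 ≈ 43.07%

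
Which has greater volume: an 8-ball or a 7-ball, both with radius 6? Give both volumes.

V_8(6.0) ≈ 6.81708e+06. V_7(6.0) ≈ 1.32263e+06. The 8-ball is larger.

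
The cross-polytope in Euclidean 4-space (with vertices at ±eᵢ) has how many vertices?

Number of vertices = 2n = 8.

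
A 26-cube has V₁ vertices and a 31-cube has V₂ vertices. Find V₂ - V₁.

V₁ = 2^26 = 67108864. V₂ = 2^31 = 2147483648. V₂ - V₁ = 2080374784.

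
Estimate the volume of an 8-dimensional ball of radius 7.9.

The n-ball volume is π^(n/2)·r^n/Γ(n/2+1). With n=8, r=7.9: V ≈ 6.15751e+07.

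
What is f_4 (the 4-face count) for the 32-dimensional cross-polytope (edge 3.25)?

Number of 4-faces = 2^(4+1) · C(32,4+1) = 32 · 201376 = 6444032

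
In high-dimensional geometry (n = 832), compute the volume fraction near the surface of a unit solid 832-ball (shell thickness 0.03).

1 - (1-0.03)^832 ≈ 1 - 9.865e-12 ≈ (100 - 9.86e-10)%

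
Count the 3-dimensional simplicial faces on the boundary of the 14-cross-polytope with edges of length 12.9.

f_3(14-orthoplex) = 2^4 · (14 choose 4) = 16016.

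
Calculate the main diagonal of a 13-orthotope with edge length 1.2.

Diagonal = √13 · 1.2 ≈ 4.32666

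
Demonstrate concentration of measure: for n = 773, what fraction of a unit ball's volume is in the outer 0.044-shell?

1 - (1-0.044)^773 ≈ 1 - 7.833e-16 ≈ (100 - 7.77e-14)%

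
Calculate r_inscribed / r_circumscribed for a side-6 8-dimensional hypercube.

r_in = 6/2 (half the side); r_out = 6√8/2 (half the diagonal). Ratio = 1/√8 ≈ 0.353553.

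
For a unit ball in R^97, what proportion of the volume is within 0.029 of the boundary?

V(inner)/V(outer) = ((1-0.029)/1)^97 ≈ 0.05758, so the shell fraction is 0.942421.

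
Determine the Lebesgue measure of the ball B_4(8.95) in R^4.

Volume = π^{4/2}·(8.95)^4/Γ(3) ≈ 31663.7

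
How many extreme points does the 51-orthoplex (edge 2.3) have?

An n-cross-polytope has 2n vertices; here n = 51, giving 102.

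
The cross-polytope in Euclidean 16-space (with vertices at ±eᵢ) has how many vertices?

The vertices are ±e_1, ..., ±e_16, so there are 2·16 = 32.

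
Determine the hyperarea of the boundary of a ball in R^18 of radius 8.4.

The surface area of an n-ball is 2π^(n/2) r^(n-1) / Γ(n/2). For n=18, r=8.4: 7.63143e+15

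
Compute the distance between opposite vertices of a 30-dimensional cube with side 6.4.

The space diagonal of an n-cube of side s is s√n. Here 6.4·√30 ≈ 35.0542.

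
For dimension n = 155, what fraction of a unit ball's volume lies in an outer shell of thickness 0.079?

1 - (1-0.079)^155 ≈ 0.9999971144 ≈ 99.999711%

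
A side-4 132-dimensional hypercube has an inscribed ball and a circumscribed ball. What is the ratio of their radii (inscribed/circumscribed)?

r_in / r_out = (4/2) / (4√132/2) = 1/√132 ≈ 0.0870388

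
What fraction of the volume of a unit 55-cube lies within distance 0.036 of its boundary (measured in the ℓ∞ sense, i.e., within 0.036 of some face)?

Shell fraction = 1 - (1-0.072)^55 ≈ 0.983589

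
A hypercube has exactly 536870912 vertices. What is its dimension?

The n-cube has 2^n vertices, and 536870912 = 2^29, so n = 29.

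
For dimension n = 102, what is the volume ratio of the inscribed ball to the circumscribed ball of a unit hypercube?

V_in / V_out = (r_in/r_out)^102 = (1/√102)^102 = 102^(-102/2) ≈ 3.64243e-103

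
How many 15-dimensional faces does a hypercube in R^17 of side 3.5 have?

f_15(17-cube) = (17 choose 15) · 2^2 = 544.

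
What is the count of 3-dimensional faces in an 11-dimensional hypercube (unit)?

An n-cube has C(n,k)·2^(n-k) k-faces. Here C(11,3)·2^8 = 165·256 = 42240.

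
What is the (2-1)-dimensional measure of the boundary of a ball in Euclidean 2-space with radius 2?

S = n·V_n(r)/r = 2·V_2(2)/2 (volume-to-surface relation), giving 2πr = 2π·2 ≈ 12.5664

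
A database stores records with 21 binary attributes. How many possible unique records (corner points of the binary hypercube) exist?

Each vertex is a binary string of length 21, so there are 2^21 = 2097152.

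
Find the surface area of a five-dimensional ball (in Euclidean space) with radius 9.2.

The surface area of an n-ball is 2π^(n/2) r^(n-1) / Γ(n/2). For n=5, r=9.2: 188547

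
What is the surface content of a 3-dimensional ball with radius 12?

The surface area of an n-ball is 2π^(n/2) r^(n-1) / Γ(n/2). For n=3, r=12: 4πr² = 4π·(12)² ≈ 1809.56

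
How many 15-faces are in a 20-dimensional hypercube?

Choose 15 of 20 axes to span the face (C(20,15) = 15504 ways), then fix each of the remaining 5 coordinates at one of its two extreme values (2^5 = 32 ways): 15504·32 = 496128.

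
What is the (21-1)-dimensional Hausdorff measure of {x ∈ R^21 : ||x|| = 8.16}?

The surface area of an n-ball is 2π^(n/2) r^(n-1) / Γ(n/2). For n=21, r=8.16: 5.01846e+17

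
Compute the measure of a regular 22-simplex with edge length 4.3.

For a regular n-simplex with edge a, V = (a^n / n!)·√((n+1)/2^n). With a=4.3, n=22: V ≈ 1.79917e-10.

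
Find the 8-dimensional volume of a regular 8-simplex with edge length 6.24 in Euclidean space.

For a regular n-simplex with edge a, V = (a^n / n!)·√((n+1)/2^n). With a=6.24, n=8: V ≈ 10.6895.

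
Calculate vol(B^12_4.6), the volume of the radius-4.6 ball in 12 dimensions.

V_12(4.6) = π^(12/2) · (4.6)^12 / Γ(12/2 + 1) ≈ 1.19856e+08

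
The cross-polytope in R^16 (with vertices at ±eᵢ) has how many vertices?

Number of vertices = 2n = 32.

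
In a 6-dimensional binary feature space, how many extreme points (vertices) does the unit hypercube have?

The 6-cube has 2^6 = 64 vertices.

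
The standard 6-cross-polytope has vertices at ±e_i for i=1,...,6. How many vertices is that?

An n-cross-polytope has 2n vertices; here n = 6, giving 12.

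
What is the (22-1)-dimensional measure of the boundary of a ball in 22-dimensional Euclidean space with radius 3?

S_22(3) = 2·π^(22/2)·(3)^21 / Γ(22/2) = 129140163·π^11/22400 ≈ 1.69614e+09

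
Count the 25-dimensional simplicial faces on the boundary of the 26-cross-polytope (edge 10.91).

An n-cross-polytope has 2^(k+1)·C(n,k+1) k-faces. Here 2^26·C(26,26) = 67108864·1 = 67108864.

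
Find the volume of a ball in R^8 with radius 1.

V_8(1) = π^(8/2) · (1)^8 / Γ(8/2 + 1) = π^4/24 ≈ 4.05871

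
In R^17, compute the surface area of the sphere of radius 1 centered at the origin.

|∂B_17(1)| = 512·π^8/2027025 ≈ 2.39668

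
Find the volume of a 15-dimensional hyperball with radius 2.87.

V_15(2.87) = π^(15/2) · (2.87)^15 / Γ(15/2 + 1) ≈ 2.81617e+06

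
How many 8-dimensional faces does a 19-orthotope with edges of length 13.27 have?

Choose 8 of 19 axes to span the face (C(19,8) = 75582 ways), then fix each of the remaining 11 coordinates at one of its two extreme values (2^11 = 2048 ways): 75582·2048 = 154791936.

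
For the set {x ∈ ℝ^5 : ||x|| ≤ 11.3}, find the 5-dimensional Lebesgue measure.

V_5(11.3) = π^(5/2) · (11.3)^5 / Γ(5/2 + 1) ≈ 969819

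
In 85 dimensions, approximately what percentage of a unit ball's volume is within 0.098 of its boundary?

1 - (1-0.098)^85 ≈ 0.999844 ≈ 99.9844%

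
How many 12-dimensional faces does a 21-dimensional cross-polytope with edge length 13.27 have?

Number of 12-faces = 2^(12+1) · C(21,12+1) = 8192 · 203490 = 1666990080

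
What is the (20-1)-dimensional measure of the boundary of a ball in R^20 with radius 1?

S = n·V_n(r)/r = 20·V_20(1)/1 (volume-to-surface relation), giving π^10/181440 ≈ 0.516138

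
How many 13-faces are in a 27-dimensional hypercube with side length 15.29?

Choose 13 of 27 axes to span the face (C(27,13) = 20058300 ways), then fix each of the remaining 14 coordinates at one of its two extreme values (2^14 = 16384 ways): 20058300·16384 = 328635187200.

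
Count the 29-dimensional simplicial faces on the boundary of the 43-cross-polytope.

An n-cross-polytope has 2^(k+1)·C(n,k+1) k-faces. Here 2^30·C(43,30) = 1073741824·36576848168 = 39274091668079378432.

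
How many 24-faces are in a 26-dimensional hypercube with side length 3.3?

Number of 24-faces = C(26,24) · 2^(26-24) = 325 · 4 = 1300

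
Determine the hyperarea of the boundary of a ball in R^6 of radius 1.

S = n·V_n(r)/r = 6·V_6(1)/1 (volume-to-surface relation), giving π^3 ≈ 31.0063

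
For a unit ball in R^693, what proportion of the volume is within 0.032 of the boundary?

Shell fraction = 1 - (1-0.032)^693 ≈ 1 - 1.628e-10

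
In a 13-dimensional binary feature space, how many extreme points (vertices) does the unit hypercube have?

An n-cube has 2^n vertices; for n = 13 that is 2^13 = 8192.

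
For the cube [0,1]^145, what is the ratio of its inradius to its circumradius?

Ratio = (s/2)/(s√145/2) = 145^(-1/2) ≈ 0.0830455.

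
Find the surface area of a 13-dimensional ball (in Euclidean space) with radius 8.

The surface area of an n-ball is 2π^(n/2) r^(n-1) / Γ(n/2). For n=13, r=8: 8796093022208·π^6/10395 ≈ 8.13513e+11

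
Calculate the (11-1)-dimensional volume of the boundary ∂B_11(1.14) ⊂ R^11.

The surface area of an n-ball is 2π^(n/2) r^(n-1) / Γ(n/2). For n=11, r=1.14: 76.8327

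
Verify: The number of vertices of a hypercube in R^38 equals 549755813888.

False. The 38-cube has 2^38 = 274877906944 vertices.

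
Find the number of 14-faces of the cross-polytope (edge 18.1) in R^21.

Each 14-face is the convex hull of 15 vertices, one chosen as ±e_i from each of 15 distinct axes: 2^15·C(21,15) = 1778122752.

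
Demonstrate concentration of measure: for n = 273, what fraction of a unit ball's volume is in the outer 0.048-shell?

1 - (1-0.048)^273 ≈ 0.9999985281 ≈ 99.999853%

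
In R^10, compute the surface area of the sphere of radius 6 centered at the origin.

S_10(6) = 2·π^(10/2)·(6)^9 / Γ(10/2) = 839808·π^5 ≈ 2.56998e+08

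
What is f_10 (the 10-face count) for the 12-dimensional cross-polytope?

f_10(12-orthoplex) = 2^11 · (12 choose 11) = 24576.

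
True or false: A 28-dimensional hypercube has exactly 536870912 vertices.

False. The 28-cube has 2^28 = 268435456 vertices.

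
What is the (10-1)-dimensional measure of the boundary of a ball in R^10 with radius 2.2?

S = n·V_n(r)/r = 10·V_10(2.2)/2.2 (volume-to-surface relation), giving 30787.3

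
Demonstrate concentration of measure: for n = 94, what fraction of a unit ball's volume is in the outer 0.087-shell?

1 - (1-0.087)^94 ≈ 0.999808 ≈ 99.9808%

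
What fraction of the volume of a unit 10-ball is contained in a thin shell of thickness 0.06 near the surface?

1 - (1-0.06)^10 ≈ 0.461385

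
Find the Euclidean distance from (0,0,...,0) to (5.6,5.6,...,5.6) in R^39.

Diagonal = √39 · 5.6 ≈ 34.972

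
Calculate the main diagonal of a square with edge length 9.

d = √(9² + 9² + ... + 9²) [2 terms] = √(2·9²) = 9√2 ≈ 12.7279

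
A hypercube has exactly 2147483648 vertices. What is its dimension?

n = log_2(2147483648) = 31.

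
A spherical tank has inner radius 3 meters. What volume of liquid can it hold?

The n-ball volume is π^(n/2)·r^n/Γ(n/2+1). With n=3, r=3: V = 36·π ≈ 113.097.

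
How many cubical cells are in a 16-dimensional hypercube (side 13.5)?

f_3(16-cube) = (16 choose 3) · 2^13 = 4587520.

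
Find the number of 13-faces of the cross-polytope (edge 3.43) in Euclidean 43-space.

Each 13-face is the convex hull of 14 vertices, one chosen as ±e_i from each of 14 distinct axes: 2^14·C(43,14) = 1284160886538240.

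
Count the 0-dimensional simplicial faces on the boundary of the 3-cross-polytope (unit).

Number of 0-faces = 2^(0+1) · C(3,0+1) = 2 · 3 = 6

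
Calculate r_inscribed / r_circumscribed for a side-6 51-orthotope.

For an n-cube of any side s, the inradius is s/2 and the circumradius is s√n/2, so the ratio is 1/√51 ≈ 0.140028.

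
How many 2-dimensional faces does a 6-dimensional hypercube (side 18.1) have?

Choose 2 of 6 axes to span the face (C(6,2) = 15 ways), then fix each of the remaining 4 coordinates at one of its two extreme values (2^4 = 16 ways): 15·16 = 240.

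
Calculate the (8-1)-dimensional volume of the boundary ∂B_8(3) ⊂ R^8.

|∂B_8(3)| = 729·π^4 ≈ 71011.2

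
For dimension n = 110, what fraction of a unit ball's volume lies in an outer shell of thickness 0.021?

1 - (1-0.021)^110 ≈ 0.903151 ≈ 90.32%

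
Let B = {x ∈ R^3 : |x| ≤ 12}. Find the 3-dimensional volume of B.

The n-ball volume is π^(n/2)·r^n/Γ(n/2+1). With n=3, r=12: V = 2304·π ≈ 7238.23.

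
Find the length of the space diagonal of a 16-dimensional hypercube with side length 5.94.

Diagonal = √16 · 5.94 = 23.76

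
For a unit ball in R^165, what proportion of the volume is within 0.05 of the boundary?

1 - (1-0.05)^165 ≈ 0.999789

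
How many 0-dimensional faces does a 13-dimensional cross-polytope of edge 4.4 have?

An n-cross-polytope has 2^(k+1)·C(n,k+1) k-faces. Here 2^1·C(13,1) = 2·13 = 26.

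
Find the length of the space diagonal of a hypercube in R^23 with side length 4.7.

||(4.7,4.7,...,4.7)|| = √(23)·4.7 ≈ 22.5404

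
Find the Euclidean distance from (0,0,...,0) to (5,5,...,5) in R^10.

d = √(5² + 5² + ... + 5²) [10 terms] = √(10·5²) = 5√10 ≈ 15.8114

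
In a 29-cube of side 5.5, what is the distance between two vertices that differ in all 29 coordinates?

Diagonal = √29 · 5.5 ≈ 29.6184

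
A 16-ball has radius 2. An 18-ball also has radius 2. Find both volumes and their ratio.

V_16(2) ≈ 15422.6. V_18(2) ≈ 21534.1. Ratio V_16/V_18 ≈ 0.7162.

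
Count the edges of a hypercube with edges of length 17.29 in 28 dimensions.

Number of 1-faces = C(28,1)·2^(28-1) = 28·134217728 = 3758096384.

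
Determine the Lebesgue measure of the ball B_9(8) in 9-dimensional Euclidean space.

V = 4294967296·π^4/945 ≈ 4.42718e+08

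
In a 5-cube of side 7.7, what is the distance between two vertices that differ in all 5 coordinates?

The space diagonal of an n-cube of side s is s√n. Here 7.7·√5 ≈ 17.2177.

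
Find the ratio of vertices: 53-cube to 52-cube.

The 53-cube has 2^53 = 9007199254740992 vertices. The 52-cube has 2^52 = 4503599627370496 vertices. Ratio: 9007199254740992/4503599627370496 = 2.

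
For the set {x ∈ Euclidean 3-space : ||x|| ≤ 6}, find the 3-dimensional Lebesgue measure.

V_3(6) = π^(3/2) · (6)^3 / Γ(3/2 + 1) = 288·π ≈ 904.779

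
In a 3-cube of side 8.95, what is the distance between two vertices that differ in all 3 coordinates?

d = √(8.95² + 8.95² + ... + 8.95²) [3 terms] = √(3·8.95²) = 8.95√3 ≈ 15.5019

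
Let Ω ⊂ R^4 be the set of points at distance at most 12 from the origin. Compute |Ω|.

V = 10368·π^2 ≈ 102328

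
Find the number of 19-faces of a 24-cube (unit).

Choose 19 of 24 axes to span the face (C(24,19) = 42504 ways), then fix each of the remaining 5 coordinates at one of its two extreme values (2^5 = 32 ways): 42504·32 = 1360128.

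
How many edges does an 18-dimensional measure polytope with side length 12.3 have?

An n-cube has n·2^(n-1) edges. With n = 18: 18·131072 = 2359296.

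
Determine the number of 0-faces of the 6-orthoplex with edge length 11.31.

Each 0-face is the convex hull of 1 vertex, one chosen as ±e_i from each of 1 distinct axis: 2^1·C(6,1) = 12.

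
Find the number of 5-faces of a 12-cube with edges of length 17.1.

Number of 5-faces = C(12,5) · 2^(12-5) = 792 · 128 = 101376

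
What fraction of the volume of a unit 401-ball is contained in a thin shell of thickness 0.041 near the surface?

1 - (1-0.041)^401 ≈ 0.9999999488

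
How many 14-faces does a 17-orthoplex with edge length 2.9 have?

Number of 14-faces = 2^(14+1) · C(17,14+1) = 32768 · 136 = 4456448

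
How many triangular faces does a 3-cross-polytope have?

An n-cross-polytope has 2^(k+1)·C(n,k+1) k-faces. Here 2^3·C(3,3) = 8·1 = 8.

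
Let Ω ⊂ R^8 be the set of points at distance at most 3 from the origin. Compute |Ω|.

Volume = π^{8/2}·(3)^8/Γ(5) = 2187·π^4/8 ≈ 26629.2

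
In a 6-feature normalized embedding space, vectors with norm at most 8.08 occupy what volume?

The n-ball volume is π^(n/2)·r^n/Γ(n/2+1). With n=6, r=8.08: V ≈ 1.43803e+06.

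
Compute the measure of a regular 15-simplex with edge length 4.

V = (4^15 / 15!) · √((15+1) / 2^15) ≈ 1.81441e-05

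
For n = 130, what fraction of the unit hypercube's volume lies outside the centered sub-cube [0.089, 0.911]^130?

Shell fraction = 1 - (1-0.178)^130 ≈ 1 - 8.577e-12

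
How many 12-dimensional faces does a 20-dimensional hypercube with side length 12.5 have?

f_12(20-cube) = (20 choose 12) · 2^8 = 32248320.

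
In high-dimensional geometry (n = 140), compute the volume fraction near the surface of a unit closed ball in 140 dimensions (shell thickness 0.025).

1 - (1-0.025)^140 ≈ 0.971117 ≈ 97.11%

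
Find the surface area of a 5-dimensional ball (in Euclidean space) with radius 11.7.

S = n·V_n(r)/r = 5·V_5(11.7)/11.7 (volume-to-surface relation), giving 493187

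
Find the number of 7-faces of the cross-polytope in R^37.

Number of 7-faces = 2^(7+1) · C(37,7+1) = 256 · 38608020 = 9883653120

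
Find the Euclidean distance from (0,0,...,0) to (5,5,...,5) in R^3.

Diagonal = √3 · 5 ≈ 8.66025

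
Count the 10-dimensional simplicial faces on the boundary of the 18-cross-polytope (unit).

f_10(18-orthoplex) = 2^11 · (18 choose 11) = 65175552.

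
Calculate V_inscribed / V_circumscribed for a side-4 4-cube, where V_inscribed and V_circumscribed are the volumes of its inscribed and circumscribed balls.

V_in/V_out = n^(-n/2) = 4^(-4/2) ≈ 0.0625.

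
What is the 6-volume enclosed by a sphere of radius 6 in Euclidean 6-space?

Volume = π^{6/2}·(6)^6/Γ(4) = 7776·π^3 ≈ 241105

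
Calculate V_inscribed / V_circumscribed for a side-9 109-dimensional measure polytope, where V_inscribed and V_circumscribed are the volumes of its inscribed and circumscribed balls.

The radii are 9/2 and 9√109/2, so the volume ratio is (1/√109)^109 = 109^{-109/2} ≈ 9.12548e-112.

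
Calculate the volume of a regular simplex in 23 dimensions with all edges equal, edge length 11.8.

V_23 = √(24) · 11.8^23 / (23! · 2^(23/2)) ≈ 0.294478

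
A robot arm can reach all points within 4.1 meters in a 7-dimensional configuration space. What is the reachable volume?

V_7(4.1) = π^(7/2) · (4.1)^7 / Γ(7/2 + 1) ≈ 92016.8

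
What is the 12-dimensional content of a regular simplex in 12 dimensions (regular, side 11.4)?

V = (11.4^12 / 12!) · √((12+1) / 2^12) ≈ 566.647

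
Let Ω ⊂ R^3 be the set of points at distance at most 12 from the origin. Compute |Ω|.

The n-ball volume is π^(n/2)·r^n/Γ(n/2+1). With n=3, r=12: V = 2304·π ≈ 7238.23.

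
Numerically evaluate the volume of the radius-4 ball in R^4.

V_4(4) = π^(4/2) · (4)^4 / Γ(4/2 + 1) = 128·π^2 ≈ 1263.31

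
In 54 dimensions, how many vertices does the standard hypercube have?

An n-cube has 2^n vertices; for n = 54 that is 2^54 = 18014398509481984.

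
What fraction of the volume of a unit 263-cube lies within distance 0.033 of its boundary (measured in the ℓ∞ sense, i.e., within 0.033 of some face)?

The inner cube has side 1-2·0.033 = 0.934 and volume (0.934)^263 ≈ 1.589e-08, so the shell holds 0.9999999841 of the volume.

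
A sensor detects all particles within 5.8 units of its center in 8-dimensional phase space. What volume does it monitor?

Volume = π^{8/2}·(5.8)^8/Γ(5) ≈ 5.19771e+06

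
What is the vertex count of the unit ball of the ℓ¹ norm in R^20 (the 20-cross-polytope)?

Number of vertices = 2n = 40.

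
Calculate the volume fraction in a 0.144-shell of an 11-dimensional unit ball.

1 - (1-0.144)^11 ≈ 0.819195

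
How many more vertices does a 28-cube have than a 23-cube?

The 28-cube has 2^28 = 268435456 vertices. The 23-cube has 2^23 = 8388608 vertices. Difference: 268435456 - 8388608 = 260046848.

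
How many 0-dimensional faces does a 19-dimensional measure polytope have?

f_0(19-cube) = (19 choose 0) · 2^19 = 524288.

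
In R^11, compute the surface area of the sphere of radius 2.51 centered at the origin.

|∂B_11(2.51)| ≈ 205700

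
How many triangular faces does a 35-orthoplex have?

An n-cross-polytope has 2^(k+1)·C(n,k+1) k-faces. Here 2^3·C(35,3) = 8·6545 = 52360.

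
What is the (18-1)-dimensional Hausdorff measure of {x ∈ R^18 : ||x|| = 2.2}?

The surface area of an n-ball is 2π^(n/2) r^(n-1) / Γ(n/2). For n=18, r=2.2: 979589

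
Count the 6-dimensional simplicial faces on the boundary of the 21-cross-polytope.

Each 6-face is the convex hull of 7 vertices, one chosen as ±e_i from each of 7 distinct axes: 2^7·C(21,7) = 14883840.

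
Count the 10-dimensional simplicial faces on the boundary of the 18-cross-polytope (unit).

f_10(18-orthoplex) = 2^11 · (18 choose 11) = 65175552.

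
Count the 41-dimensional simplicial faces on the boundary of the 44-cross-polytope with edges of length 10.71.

Each 41-face is the convex hull of 42 vertices, one chosen as ±e_i from each of 42 distinct axes: 2^42·C(44,42) = 4160551999504384.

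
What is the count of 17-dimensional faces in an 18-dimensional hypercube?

f_17(18-cube) = (18 choose 17) · 2^1 = 36.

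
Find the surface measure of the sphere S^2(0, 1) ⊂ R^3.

S_3(1) = 2·π^(3/2)·(1)^2 / Γ(3/2) = 4πr² = 4π·(1)² ≈ 12.5664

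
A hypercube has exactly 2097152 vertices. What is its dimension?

n = log_2(2097152) = 21.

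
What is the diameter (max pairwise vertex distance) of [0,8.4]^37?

The space diagonal of an n-cube of side s is s√n. Here 8.4·√37 ≈ 51.0952.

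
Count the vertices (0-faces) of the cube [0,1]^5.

The 5-cube has 2^5 = 32 vertices.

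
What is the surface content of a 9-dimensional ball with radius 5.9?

The surface area of an n-ball is 2π^(n/2) r^(n-1) / Γ(n/2). For n=9, r=5.9: 4.35889e+07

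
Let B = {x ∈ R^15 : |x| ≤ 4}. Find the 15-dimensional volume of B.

Volume = π^{15/2}·(4)^15/Γ(17/2) = 274877906944·π^7/2027025 ≈ 4.09572e+08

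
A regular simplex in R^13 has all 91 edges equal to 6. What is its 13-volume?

For a regular n-simplex with edge a, V = (a^n / n!)·√((n+1)/2^n). With a=6, n=13: V ≈ 0.0867072.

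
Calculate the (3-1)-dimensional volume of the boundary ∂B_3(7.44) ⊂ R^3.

S_3(7.44) = 2·π^(3/2)·(7.44)^2 / Γ(3/2) = 4πr² = 4π·(7.44)² ≈ 695.594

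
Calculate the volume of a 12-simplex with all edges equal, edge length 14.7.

For a regular n-simplex with edge a, V = (a^n / n!)·√((n+1)/2^n). With a=14.7, n=12: V ≈ 11974.6.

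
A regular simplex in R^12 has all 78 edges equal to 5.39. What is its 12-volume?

V = (5.39^12 / 12!) · √((12+1) / 2^12) ≈ 0.0707164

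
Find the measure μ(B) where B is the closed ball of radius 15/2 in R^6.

The n-ball volume is π^(n/2)·r^n/Γ(n/2+1). With n=6, r=15/2: V = 3796875·π^3/128 ≈ 919742.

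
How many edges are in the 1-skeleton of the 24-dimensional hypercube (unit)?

An n-cube has n·2^(n-1) edges. With n = 24: 24·8388608 = 201326592.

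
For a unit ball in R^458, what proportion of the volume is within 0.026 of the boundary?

V(inner)/V(outer) = ((1-0.026)/1)^458 ≈ 5.754e-06, so the shell fraction is 0.999994.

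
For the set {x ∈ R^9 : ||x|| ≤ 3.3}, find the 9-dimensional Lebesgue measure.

The n-ball volume is π^(n/2)·r^n/Γ(n/2+1). With n=9, r=3.3: V ≈ 153089.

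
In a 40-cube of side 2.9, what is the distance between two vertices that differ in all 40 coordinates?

Diagonal = √40 · 2.9 ≈ 18.3412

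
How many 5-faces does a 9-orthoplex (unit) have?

Each 5-face is the convex hull of 6 vertices, one chosen as ±e_i from each of 6 distinct axes: 2^6·C(9,6) = 5376.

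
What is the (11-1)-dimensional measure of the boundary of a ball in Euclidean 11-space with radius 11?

S = n·V_n(r)/r = 11·V_11(11)/11 (volume-to-surface relation), giving 1659995174464·π^5/945 ≈ 5.37557e+11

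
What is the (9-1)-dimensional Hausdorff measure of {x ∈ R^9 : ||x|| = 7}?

The surface area of an n-ball is 2π^(n/2) r^(n-1) / Γ(n/2). For n=9, r=7: 26353376·π^4/15 ≈ 1.71137e+08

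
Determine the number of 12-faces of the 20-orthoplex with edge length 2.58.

Number of 12-faces = 2^(12+1) · C(20,12+1) = 8192 · 77520 = 635043840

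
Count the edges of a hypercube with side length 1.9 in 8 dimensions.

An n-cube has n·2^(n-1) edges. With n = 8: 8·128 = 1024.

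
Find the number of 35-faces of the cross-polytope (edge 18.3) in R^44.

Number of 35-faces = 2^(35+1) · C(44,35+1) = 68719476736 · 177232627 = 12179333387986665472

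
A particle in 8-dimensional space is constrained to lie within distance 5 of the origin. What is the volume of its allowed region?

The n-ball volume is π^(n/2)·r^n/Γ(n/2+1). With n=8, r=5: V = 390625·π^4/24 ≈ 1.58543e+06.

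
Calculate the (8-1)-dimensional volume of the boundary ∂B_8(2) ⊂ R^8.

|∂B_8(2)| = 128·π^4/3 ≈ 4156.12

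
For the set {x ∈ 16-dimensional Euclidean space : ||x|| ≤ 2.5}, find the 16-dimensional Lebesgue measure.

V_16(2.5) = π^(16/2) · (2.5)^16 / Γ(16/2 + 1) = 30517578125·π^8/528482304 ≈ 547922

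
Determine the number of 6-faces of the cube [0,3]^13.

Choose 6 of 13 axes to span the face (C(13,6) = 1716 ways), then fix each of the remaining 7 coordinates at one of its two extreme values (2^7 = 128 ways): 1716·128 = 219648.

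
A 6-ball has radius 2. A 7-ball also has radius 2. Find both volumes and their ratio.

V_6(2) ≈ 330.734. V_7(2) ≈ 604.77. Ratio V_6/V_7 ≈ 0.5469.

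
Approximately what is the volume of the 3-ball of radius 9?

Volume = π^{3/2}·(9)^3/Γ(5/2) = 972·π ≈ 3053.63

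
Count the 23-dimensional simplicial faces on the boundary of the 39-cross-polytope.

f_23(39-orthoplex) = 2^24 · (39 choose 24) = 421793314174402560.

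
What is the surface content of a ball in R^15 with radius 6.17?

S_15(6.17) = 2·π^(15/2)·(6.17)^14 / Γ(15/2) ≈ 6.63e+11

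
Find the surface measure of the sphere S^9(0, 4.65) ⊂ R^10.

S = n·V_n(r)/r = 10·V_10(4.65)/4.65 (volume-to-surface relation), giving 2.59206e+07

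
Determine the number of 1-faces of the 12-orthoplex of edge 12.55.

f_1(12-orthoplex) = 2^2 · (12 choose 2) = 264.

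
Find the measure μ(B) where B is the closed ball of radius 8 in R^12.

Volume = π^{12/2}·(8)^12/Γ(7) = 4294967296·π^6/45 ≈ 9.17586e+10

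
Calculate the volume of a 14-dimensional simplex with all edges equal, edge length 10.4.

Volume = 10.4^14 · √(15/2^14) / 14! ≈ 60.1027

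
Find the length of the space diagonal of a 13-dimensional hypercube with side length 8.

The space diagonal of an n-cube of side s is s√n. Here 8·√13 ≈ 28.8444.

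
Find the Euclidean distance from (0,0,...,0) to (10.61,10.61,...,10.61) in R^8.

||(10.61,10.61,...,10.61)|| = √(8)·10.61 ≈ 30.0096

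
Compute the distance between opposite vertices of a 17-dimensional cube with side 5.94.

||(5.94,5.94,...,5.94)|| = √(17)·5.94 ≈ 24.4912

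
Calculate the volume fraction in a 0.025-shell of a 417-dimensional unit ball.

Shell fraction = 1 - (1-0.025)^417 ≈ 0.999974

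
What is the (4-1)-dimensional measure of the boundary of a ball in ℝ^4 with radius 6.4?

S = n·V_n(r)/r = 4·V_4(6.4)/6.4 (volume-to-surface relation), giving 5174.52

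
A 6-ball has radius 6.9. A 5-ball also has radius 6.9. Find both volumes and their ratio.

V_6(6.9) ≈ 557690. V_5(6.9) ≈ 82327.3. Ratio V_6/V_5 ≈ 6.774.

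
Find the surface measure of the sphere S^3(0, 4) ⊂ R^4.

|∂B_4(4)| = 128·π^2 ≈ 1263.31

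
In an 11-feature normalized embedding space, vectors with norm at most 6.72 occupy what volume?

V_11(6.72) = π^(11/2) · (6.72)^11 / Γ(11/2 + 1) ≈ 2.37775e+09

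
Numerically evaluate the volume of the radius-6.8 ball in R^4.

V_4(6.8) = π^(4/2) · (6.8)^4 / Γ(4/2 + 1) ≈ 10551.3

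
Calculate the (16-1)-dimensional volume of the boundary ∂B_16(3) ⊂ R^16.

|∂B_16(3)| = 1594323·π^8/280 ≈ 5.40278e+07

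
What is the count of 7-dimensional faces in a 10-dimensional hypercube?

Choose 7 of 10 axes to span the face (C(10,7) = 120 ways), then fix each of the remaining 3 coordinates at one of its two extreme values (2^3 = 8 ways): 120·8 = 960.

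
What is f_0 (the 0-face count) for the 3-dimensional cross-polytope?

An n-cross-polytope has 2^(k+1)·C(n,k+1) k-faces. Here 2^1·C(3,1) = 2·3 = 6.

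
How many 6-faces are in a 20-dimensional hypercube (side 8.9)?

Choose 6 of 20 axes to span the face (C(20,6) = 38760 ways), then fix each of the remaining 14 coordinates at one of its two extreme values (2^14 = 16384 ways): 38760·16384 = 635043840.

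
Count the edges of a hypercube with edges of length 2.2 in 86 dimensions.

An n-cube has n·2^(n-1) edges. With n = 86: 86·38685626227668133590597632 = 3326963855579459488791396352.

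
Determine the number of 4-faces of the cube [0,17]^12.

Number of 4-faces = C(12,4) · 2^(12-4) = 495 · 256 = 126720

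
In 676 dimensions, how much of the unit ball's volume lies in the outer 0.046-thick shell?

V(inner)/V(outer) = ((1-0.046)/1)^676 ≈ 1.495e-14, so the shell fraction is 1 - 1.495e-14.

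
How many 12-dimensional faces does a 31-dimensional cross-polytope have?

An n-cross-polytope has 2^(k+1)·C(n,k+1) k-faces. Here 2^13·C(31,13) = 8192·206253075 = 1689625190400.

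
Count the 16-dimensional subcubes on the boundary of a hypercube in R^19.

f_16(19-cube) = (19 choose 16) · 2^3 = 7752.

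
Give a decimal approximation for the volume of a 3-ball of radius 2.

V = 32·π/3 ≈ 33.5103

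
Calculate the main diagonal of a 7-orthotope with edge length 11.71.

Diagonal = √7 · 11.71 ≈ 30.9817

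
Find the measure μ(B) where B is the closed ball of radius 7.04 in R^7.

The n-ball volume is π^(n/2)·r^n/Γ(n/2+1). With n=7, r=7.04: V ≈ 4.04938e+06.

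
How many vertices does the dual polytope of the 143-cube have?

The vertices are ±e_1, ..., ±e_143, so there are 2·143 = 286.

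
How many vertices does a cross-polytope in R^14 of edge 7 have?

Each 0-face is the convex hull of 1 vertex, one chosen as ±e_i from each of 1 distinct axis: 2^1·C(14,1) = 28.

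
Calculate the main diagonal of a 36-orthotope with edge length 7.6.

||(7.6,7.6,...,7.6)|| = √(36)·7.6 = 45.6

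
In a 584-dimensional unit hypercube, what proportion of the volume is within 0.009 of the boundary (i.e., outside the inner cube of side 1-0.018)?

1 - (1 - 2·0.009)^584 = 1 - 0.982^584 ≈ 0.999975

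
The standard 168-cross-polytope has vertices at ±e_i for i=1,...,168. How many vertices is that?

The vertices are ±e_1, ..., ±e_168, so there are 2·168 = 336.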